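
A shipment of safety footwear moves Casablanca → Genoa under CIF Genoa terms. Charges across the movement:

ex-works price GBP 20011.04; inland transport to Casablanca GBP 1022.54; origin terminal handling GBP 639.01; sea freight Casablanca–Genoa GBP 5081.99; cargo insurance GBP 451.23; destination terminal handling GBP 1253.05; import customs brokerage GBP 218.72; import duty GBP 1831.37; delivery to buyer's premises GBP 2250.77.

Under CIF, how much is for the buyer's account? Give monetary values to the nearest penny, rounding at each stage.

CIF: the seller pays costs through ocean freight and marine insurance to the destination port.
Seller's account: goods 20011.04 + inland to port 1022.54 + origin terminal 639.01 + freight 5081.99 + insurance 451.23 = 27205.81
Buyer's account: destination terminal 1253.05 + brokerage 218.72 + duty 1831.37 + delivery 2250.77 = 5553.91

Buyer's account: GBP 5553.91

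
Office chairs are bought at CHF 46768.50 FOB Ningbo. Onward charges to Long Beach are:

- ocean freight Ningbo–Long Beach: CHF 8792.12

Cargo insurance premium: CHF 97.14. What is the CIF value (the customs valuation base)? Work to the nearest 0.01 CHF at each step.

CIF value: CHF 55657.76

CIF = FOB price + freight + insurance
CIF = 46768.50 + 8792.12 + 97.14 = 55657.76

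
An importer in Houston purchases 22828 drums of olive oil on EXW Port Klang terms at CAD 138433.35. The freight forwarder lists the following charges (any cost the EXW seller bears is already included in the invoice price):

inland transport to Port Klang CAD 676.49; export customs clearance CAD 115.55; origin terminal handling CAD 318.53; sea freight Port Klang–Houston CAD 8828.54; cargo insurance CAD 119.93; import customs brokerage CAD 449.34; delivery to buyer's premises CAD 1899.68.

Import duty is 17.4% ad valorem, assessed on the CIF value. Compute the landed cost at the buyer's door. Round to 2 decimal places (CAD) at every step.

Total landed cost: CAD 176679.09

EXW: the seller makes goods available at their premises; the buyer bears all onward costs.
CIF value = EXW price + inland to port + export clearance + origin terminal + freight + insurance = 138433.35 + 676.49 + 115.55 + 318.53 + 8828.54 + 119.93 = 148492.39
Import duty = 148492.39 × 17.4% = 25837.68
Buyer bears: inland to port 676.49 + export clearance 115.55 + origin terminal 318.53 + freight 8828.54 + insurance 119.93 + brokerage 449.34 + delivery 1899.68 + duty 25837.68 = 38245.74
Landed cost = invoice 138433.35 + 38245.74 = 176679.09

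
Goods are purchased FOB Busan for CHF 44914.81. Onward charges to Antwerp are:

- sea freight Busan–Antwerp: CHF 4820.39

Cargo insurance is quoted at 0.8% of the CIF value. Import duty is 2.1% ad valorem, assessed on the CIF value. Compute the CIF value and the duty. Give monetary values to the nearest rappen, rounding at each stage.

CIF value: CHF 50136.29; import duty: CHF 1052.86

Let C be the CIF value. C = FOB price + freight + 0.8% × C
C − 0.8% × C = 44914.81 + 4820.39
0.992 × C = 49735.20
C = 49735.20 / 0.992 = 50136.29
Insurance premium = 0.8% × 50136.29 = 401.09
Import duty = 50136.29 × 2.1% = 1052.86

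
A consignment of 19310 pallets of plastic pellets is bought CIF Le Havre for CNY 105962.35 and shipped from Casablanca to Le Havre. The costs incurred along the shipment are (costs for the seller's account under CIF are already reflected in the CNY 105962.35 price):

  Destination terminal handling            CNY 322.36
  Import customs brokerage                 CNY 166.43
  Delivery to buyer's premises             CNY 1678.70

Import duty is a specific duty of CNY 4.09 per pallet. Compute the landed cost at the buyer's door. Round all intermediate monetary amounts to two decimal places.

CIF: the seller pays costs through ocean freight and marine insurance to the destination port.
The CIF price already equals the CIF value: 105962.35
Import duty = 19310 × 4.09 = 78977.90
Buyer bears: destination terminal 322.36 + brokerage 166.43 + delivery 1678.70 + duty 78977.90 = 81145.39
Landed cost = invoice 105962.35 + 81145.39 = 187107.74

Total landed cost: CNY 187107.74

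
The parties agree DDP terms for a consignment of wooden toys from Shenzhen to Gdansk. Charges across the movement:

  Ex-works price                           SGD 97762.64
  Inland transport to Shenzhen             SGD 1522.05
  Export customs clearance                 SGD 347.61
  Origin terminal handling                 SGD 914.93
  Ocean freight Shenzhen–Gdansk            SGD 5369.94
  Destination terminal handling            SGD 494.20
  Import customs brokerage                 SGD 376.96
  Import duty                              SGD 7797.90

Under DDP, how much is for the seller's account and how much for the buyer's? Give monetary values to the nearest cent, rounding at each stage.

DDP: the seller bears all costs including import duty.
Seller's account: goods 97762.64 + inland to port 1522.05 + export clearance 347.61 + origin terminal 914.93 + freight 5369.94 + destination terminal 494.20 + brokerage 376.96 + duty 7797.90 = 114586.23
Buyer's account: 0.00

Seller: SGD 114586.23; buyer: SGD 0.00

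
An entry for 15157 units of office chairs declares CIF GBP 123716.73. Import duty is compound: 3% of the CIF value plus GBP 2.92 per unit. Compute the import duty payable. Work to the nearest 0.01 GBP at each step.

Ad valorem component: 123716.73 × 3% = 3711.50
Specific component: 15157 × 2.92 = 44258.44
Import duty = 3711.50 + 44258.44 = 47969.94

Import duty: GBP 47969.94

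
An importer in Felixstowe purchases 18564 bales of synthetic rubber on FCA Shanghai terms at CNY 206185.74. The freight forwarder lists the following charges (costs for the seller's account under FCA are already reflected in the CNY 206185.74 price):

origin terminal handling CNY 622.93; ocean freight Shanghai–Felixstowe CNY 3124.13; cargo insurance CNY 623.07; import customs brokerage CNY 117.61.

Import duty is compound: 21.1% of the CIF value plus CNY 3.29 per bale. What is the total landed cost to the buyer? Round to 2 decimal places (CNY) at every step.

Total landed cost: CNY 316176.33

FCA: the seller delivers export-cleared goods to the carrier; the buyer bears costs from that point.
CIF value = FCA price + origin terminal + freight + insurance = 206185.74 + 622.93 + 3124.13 + 623.07 = 210555.87
Ad valorem component: 210555.87 × 21.1% = 44427.29
Specific component: 18564 × 3.29 = 61075.56
Import duty = 44427.29 + 61075.56 = 105502.85
Buyer bears: origin terminal 622.93 + freight 3124.13 + insurance 623.07 + brokerage 117.61 + duty 105502.85 = 109990.59
Landed cost = invoice 206185.74 + 109990.59 = 316176.33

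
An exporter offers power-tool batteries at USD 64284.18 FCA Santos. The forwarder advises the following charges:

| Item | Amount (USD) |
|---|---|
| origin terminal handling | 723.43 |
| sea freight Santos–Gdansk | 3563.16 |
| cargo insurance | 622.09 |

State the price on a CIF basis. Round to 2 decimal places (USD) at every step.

From FCA to CIF, the seller additionally bears: origin terminal, freight, insurance.
CIF price = 64284.18 + 723.43 + 3563.16 + 622.09 = 69192.86

CIF price: USD 69192.86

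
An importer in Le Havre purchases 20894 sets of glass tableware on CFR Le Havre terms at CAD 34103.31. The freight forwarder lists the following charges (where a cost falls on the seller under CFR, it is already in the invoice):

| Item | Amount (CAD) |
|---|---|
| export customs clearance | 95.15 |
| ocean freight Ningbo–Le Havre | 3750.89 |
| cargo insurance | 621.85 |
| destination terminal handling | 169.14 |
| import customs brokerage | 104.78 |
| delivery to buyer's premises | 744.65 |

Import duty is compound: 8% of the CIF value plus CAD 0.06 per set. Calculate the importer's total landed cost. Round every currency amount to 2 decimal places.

Total landed cost: CAD 39775.38

CFR: the seller pays costs through ocean freight to the destination port, but not insurance.
Already in the invoice (seller's account under CFR): export clearance, freight — exclude.
CIF value = CFR price + insurance = 34103.31 + 621.85 = 34725.16
Ad valorem component: 34725.16 × 8% = 2778.01
Specific component: 20894 × 0.06 = 1253.64
Import duty = 2778.01 + 1253.64 = 4031.65
Buyer bears: insurance 621.85 + destination terminal 169.14 + brokerage 104.78 + delivery 744.65 + duty 4031.65 = 5672.07
Landed cost = invoice 34103.31 + 5672.07 = 39775.38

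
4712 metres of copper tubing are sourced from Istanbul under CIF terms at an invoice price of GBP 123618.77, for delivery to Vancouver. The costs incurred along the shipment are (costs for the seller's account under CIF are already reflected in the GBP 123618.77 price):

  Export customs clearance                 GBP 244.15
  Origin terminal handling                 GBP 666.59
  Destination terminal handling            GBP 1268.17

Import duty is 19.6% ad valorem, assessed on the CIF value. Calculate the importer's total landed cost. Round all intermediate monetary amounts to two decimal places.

Total landed cost: GBP 149116.22

CIF: the seller pays costs through ocean freight and marine insurance to the destination port.
Already in the invoice (seller's account under CIF): export clearance, origin terminal — exclude.
The CIF price already equals the CIF value: 123618.77
Import duty = 123618.77 × 19.6% = 24229.28
Buyer bears: destination terminal 1268.17 + duty 24229.28 = 25497.45
Landed cost = invoice 123618.77 + 25497.45 = 149116.22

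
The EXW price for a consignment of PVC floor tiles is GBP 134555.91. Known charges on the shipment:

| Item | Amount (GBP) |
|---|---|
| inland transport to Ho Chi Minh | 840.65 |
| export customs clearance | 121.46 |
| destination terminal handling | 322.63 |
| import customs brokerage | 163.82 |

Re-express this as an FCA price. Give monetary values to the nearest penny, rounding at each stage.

FCA price: GBP 135518.02

Not relevant to the conversion: brokerage, destination terminal — on the buyer under both terms; not part of either seller's price.
From EXW to FCA, the seller additionally bears: inland to port, export clearance.
FCA price = 134555.91 + 840.65 + 121.46 = 135518.02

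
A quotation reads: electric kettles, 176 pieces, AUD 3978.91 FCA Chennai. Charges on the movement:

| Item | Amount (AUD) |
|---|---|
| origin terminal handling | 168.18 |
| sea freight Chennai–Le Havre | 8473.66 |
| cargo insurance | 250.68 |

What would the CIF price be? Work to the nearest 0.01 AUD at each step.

From FCA to CIF, the seller additionally bears: origin terminal, freight, insurance.
CIF price = 3978.91 + 168.18 + 8473.66 + 250.68 = 12871.43

CIF price: AUD 12871.43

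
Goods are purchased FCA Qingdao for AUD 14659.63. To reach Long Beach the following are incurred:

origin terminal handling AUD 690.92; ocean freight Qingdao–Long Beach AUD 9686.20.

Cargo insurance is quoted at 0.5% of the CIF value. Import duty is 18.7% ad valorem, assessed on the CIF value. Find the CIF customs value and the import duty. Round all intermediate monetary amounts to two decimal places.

Let C be the CIF value. C = FCA price + pre-shipment costs + freight + 0.5% × C
C − 0.5% × C = 14659.63 + 690.92 + 9686.20
0.995 × C = 25036.75
C = 25036.75 / 0.995 = 25162.56
Insurance premium = 0.5% × 25162.56 = 125.81
Import duty = 25162.56 × 18.7% = 4705.40

CIF value: AUD 25162.56; import duty: AUD 4705.40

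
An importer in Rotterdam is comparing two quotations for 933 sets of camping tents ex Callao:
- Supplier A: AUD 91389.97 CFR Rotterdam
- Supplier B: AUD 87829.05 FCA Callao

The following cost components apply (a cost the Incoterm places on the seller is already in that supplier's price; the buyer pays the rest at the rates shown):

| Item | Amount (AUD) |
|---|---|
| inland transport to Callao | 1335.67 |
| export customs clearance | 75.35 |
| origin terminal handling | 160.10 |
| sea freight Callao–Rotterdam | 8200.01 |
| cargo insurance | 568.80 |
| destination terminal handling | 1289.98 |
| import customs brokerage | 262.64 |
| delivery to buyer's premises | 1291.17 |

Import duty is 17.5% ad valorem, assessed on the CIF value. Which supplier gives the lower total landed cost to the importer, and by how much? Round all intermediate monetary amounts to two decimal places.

Supplier A is cheaper by AUD 5639.05

Supplier A (CFR):
CIF value = CFR price + insurance = 91389.97 + 568.80 = 91958.77
Import duty = 91958.77 × 17.5% = 16092.78
Buyer bears (A): 568.80 + 1289.98 + 262.64 + 1291.17 = 3412.59
Landed cost (A) = invoice 91389.97 + 3412.59 + duty 16092.78 = 110895.34
Supplier B (FCA):
CIF value = FCA price + origin terminal + freight + insurance = 87829.05 + 160.10 + 8200.01 + 568.80 = 96757.96
Import duty = 96757.96 × 17.5% = 16932.64
Buyer bears (B): 160.10 + 8200.01 + 568.80 + 1289.98 + 262.64 + 1291.17 = 11772.70
Landed cost (B) = invoice 87829.05 + 11772.70 + duty 16932.64 = 116534.39
Difference = |110895.34 − 116534.39| = 5639.05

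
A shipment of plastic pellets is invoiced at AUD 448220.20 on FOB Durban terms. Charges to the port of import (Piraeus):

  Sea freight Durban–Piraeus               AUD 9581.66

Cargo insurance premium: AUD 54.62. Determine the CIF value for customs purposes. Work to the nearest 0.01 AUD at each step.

CIF = FOB price + freight + insurance
CIF = 448220.20 + 9581.66 + 54.62 = 457856.48

CIF value: AUD 457856.48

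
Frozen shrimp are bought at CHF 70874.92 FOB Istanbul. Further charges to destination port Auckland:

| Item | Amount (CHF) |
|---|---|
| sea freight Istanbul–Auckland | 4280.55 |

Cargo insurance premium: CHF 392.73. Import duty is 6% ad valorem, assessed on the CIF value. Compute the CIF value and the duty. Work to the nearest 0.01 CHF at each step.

CIF = FOB price + freight + insurance
CIF = 70874.92 + 4280.55 + 392.73 = 75548.20
Import duty = 75548.20 × 6% = 4532.89

CIF value: CHF 75548.20; import duty: CHF 4532.89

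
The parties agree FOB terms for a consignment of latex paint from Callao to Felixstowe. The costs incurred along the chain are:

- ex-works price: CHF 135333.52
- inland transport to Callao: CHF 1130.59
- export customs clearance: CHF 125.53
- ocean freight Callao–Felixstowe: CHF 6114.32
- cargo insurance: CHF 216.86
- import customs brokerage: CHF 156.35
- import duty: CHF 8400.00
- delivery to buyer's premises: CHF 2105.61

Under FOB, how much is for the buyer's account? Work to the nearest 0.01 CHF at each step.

Buyer's account: CHF 16993.14

FOB: the seller bears costs until goods are on board at the origin port; the buyer bears freight, insurance and all costs thereafter.
Seller's account: goods 135333.52 + inland to port 1130.59 + export clearance 125.53 = 136589.64
Buyer's account: freight 6114.32 + insurance 216.86 + brokerage 156.35 + duty 8400.00 + delivery 2105.61 = 16993.14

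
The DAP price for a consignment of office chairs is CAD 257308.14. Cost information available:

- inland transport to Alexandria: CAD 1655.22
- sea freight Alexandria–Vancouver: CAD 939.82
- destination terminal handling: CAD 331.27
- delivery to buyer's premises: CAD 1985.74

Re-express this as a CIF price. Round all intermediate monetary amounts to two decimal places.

Not relevant to the conversion: inland to port, freight — on the seller under both DAP and CIF; already in the DAP price and stays in the CIF price.
From DAP to CIF, the seller no longer bears: destination terminal, delivery.
CIF price = 257308.14 − 331.27 − 1985.74 = 254991.13

CIF price: CAD 254991.13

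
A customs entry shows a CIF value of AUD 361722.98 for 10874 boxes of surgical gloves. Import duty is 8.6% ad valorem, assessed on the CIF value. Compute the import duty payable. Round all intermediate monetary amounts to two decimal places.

Import duty = 361722.98 × 8.6% = 31108.18

Import duty: AUD 31108.18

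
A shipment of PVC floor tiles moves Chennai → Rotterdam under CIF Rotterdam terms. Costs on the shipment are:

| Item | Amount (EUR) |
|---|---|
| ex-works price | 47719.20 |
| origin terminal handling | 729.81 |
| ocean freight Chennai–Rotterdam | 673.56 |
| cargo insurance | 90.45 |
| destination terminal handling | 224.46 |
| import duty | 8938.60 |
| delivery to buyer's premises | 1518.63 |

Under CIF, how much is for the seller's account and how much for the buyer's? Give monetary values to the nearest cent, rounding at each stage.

Seller: EUR 49213.02; buyer: EUR 10681.69

CIF: the seller pays costs through ocean freight and marine insurance to the destination port.
Seller's account: goods 47719.20 + origin terminal 729.81 + freight 673.56 + insurance 90.45 = 49213.02
Buyer's account: destination terminal 224.46 + duty 8938.60 + delivery 1518.63 = 10681.69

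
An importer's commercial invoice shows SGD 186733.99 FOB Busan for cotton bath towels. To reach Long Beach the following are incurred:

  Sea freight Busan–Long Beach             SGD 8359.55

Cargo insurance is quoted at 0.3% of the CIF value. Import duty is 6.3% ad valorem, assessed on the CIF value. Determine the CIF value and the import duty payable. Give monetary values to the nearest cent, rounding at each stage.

Let C be the CIF value. C = FOB price + freight + 0.3% × C
C − 0.3% × C = 186733.99 + 8359.55
0.997 × C = 195093.54
C = 195093.54 / 0.997 = 195680.58
Insurance premium = 0.3% × 195680.58 = 587.04
Import duty = 195680.58 × 6.3% = 12327.88

CIF value: SGD 195680.58; import duty: SGD 12327.88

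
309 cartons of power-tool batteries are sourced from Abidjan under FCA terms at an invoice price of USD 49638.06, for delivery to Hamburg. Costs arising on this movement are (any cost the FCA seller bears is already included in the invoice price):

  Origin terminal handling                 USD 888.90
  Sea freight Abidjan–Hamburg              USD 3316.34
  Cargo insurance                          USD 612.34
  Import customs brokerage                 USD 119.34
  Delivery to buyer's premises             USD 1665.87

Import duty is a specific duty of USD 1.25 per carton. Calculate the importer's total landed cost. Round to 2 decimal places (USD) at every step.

Total landed cost: USD 56627.10

FCA: the seller delivers export-cleared goods to the carrier; the buyer bears costs from that point.
CIF value = FCA price + origin terminal + freight + insurance = 49638.06 + 888.90 + 3316.34 + 612.34 = 54455.64
Import duty = 309 × 1.25 = 386.25
Buyer bears: origin terminal 888.90 + freight 3316.34 + insurance 612.34 + brokerage 119.34 + delivery 1665.87 + duty 386.25 = 6989.04
Landed cost = invoice 49638.06 + 6989.04 = 56627.10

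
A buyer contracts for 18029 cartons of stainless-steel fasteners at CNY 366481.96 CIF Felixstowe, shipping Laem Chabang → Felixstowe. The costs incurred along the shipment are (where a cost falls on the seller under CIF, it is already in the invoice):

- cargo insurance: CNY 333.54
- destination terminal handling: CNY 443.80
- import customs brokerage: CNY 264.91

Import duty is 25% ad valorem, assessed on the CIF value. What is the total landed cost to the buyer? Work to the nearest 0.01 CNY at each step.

CIF: the seller pays costs through ocean freight and marine insurance to the destination port.
Already in the invoice (seller's account under CIF): insurance — exclude.
The CIF price already equals the CIF value: 366481.96
Import duty = 366481.96 × 25% = 91620.49
Buyer bears: destination terminal 443.80 + brokerage 264.91 + duty 91620.49 = 92329.20
Landed cost = invoice 366481.96 + 92329.20 = 458811.16

Total landed cost: CNY 458811.16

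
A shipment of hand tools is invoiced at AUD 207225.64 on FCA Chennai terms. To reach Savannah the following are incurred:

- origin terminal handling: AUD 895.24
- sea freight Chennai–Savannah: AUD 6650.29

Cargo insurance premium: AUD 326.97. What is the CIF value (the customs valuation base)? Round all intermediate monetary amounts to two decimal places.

CIF value: AUD 215098.14

CIF = FCA price + pre-shipment costs + freight + insurance
CIF = 207225.64 + 895.24 + 6650.29 + 326.97 = 215098.14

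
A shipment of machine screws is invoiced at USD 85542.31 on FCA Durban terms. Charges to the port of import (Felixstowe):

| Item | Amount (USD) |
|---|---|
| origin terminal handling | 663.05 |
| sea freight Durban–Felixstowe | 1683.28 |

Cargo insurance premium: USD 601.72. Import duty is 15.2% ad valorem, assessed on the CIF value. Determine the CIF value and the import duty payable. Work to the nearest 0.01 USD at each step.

CIF = FCA price + pre-shipment costs + freight + insurance
CIF = 85542.31 + 663.05 + 1683.28 + 601.72 = 88490.36
Import duty = 88490.36 × 15.2% = 13450.53

CIF value: USD 88490.36; import duty: USD 13450.53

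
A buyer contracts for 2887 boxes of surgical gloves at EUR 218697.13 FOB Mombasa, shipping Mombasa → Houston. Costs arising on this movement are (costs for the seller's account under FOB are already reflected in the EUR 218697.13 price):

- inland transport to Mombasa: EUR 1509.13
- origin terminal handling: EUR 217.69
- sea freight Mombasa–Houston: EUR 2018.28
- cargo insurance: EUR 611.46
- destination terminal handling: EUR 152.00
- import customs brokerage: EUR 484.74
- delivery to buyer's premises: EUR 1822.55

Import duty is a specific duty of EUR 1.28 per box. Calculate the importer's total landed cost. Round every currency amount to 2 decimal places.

Total landed cost: EUR 227481.52

FOB: the seller bears costs until goods are on board at the origin port; the buyer bears freight, insurance and all costs thereafter.
Already in the invoice (seller's account under FOB): inland to port, origin terminal — exclude.
CIF value = FOB price + freight + insurance = 218697.13 + 2018.28 + 611.46 = 221326.87
Import duty = 2887 × 1.28 = 3695.36
Buyer bears: freight 2018.28 + insurance 611.46 + destination terminal 152.00 + brokerage 484.74 + delivery 1822.55 + duty 3695.36 = 8784.39
Landed cost = invoice 218697.13 + 8784.39 = 227481.52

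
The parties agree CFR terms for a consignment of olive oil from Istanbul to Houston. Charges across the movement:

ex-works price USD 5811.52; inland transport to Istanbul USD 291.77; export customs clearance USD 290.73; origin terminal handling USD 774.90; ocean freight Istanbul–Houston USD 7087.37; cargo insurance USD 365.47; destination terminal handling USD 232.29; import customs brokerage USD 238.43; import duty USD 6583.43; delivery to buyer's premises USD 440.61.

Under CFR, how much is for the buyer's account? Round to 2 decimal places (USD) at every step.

Buyer's account: USD 7860.23

CFR: the seller pays costs through ocean freight to the destination port, but not insurance.
Seller's account: goods 5811.52 + inland to port 291.77 + export clearance 290.73 + origin terminal 774.90 + freight 7087.37 = 14256.29
Buyer's account: insurance 365.47 + destination terminal 232.29 + brokerage 238.43 + duty 6583.43 + delivery 440.61 = 7860.23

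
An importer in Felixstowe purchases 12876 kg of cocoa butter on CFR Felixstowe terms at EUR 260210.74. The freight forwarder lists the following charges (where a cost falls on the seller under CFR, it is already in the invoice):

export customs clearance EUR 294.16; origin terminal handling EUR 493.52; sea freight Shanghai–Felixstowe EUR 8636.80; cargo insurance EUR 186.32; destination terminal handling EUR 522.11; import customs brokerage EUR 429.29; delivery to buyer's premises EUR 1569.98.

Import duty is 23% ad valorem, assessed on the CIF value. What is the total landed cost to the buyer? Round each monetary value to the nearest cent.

CFR: the seller pays costs through ocean freight to the destination port, but not insurance.
Already in the invoice (seller's account under CFR): export clearance, origin terminal, freight — exclude.
CIF value = CFR price + insurance = 260210.74 + 186.32 = 260397.06
Import duty = 260397.06 × 23% = 59891.32
Buyer bears: insurance 186.32 + destination terminal 522.11 + brokerage 429.29 + delivery 1569.98 + duty 59891.32 = 62599.02
Landed cost = invoice 260210.74 + 62599.02 = 322809.76

Total landed cost: EUR 322809.76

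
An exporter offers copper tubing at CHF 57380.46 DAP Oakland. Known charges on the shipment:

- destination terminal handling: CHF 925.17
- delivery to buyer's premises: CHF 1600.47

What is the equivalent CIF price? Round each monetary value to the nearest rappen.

From DAP to CIF, the seller no longer bears: destination terminal, delivery.
CIF price = 57380.46 − 925.17 − 1600.47 = 54854.82

CIF price: CHF 54854.82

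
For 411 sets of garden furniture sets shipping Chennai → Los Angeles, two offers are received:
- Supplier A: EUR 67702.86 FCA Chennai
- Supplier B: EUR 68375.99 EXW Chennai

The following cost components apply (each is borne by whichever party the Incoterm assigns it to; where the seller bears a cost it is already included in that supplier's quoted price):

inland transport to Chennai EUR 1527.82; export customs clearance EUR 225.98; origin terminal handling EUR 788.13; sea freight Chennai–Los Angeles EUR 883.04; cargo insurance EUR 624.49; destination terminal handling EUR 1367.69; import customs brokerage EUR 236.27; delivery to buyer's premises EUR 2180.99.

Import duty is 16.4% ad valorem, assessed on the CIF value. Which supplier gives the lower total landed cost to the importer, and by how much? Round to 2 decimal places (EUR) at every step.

Supplier A (FCA):
CIF value = FCA price + origin terminal + freight + insurance = 67702.86 + 788.13 + 883.04 + 624.49 = 69998.52
Import duty = 69998.52 × 16.4% = 11479.76
Buyer bears (A): 788.13 + 883.04 + 624.49 + 1367.69 + 236.27 + 2180.99 = 6080.61
Landed cost (A) = invoice 67702.86 + 6080.61 + duty 11479.76 = 85263.23
Supplier B (EXW):
CIF value = EXW price + inland to port + export clearance + origin terminal + freight + insurance = 68375.99 + 1527.82 + 225.98 + 788.13 + 883.04 + 624.49 = 72425.45
Import duty = 72425.45 × 16.4% = 11877.77
Buyer bears (B): 1527.82 + 225.98 + 788.13 + 883.04 + 624.49 + 1367.69 + 236.27 + 2180.99 = 7834.41
Landed cost (B) = invoice 68375.99 + 7834.41 + duty 11877.77 = 88088.17
Difference = |85263.23 − 88088.17| = 2824.94

Supplier A is cheaper by EUR 2824.94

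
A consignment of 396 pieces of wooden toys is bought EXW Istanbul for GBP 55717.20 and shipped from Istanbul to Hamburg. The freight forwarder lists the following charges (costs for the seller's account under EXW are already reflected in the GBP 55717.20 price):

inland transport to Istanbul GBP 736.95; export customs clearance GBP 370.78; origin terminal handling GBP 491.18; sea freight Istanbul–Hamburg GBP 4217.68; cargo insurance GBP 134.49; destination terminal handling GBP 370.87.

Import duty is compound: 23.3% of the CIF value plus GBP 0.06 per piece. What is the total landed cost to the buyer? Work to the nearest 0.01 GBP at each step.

Total landed cost: GBP 76431.62

EXW: the seller makes goods available at their premises; the buyer bears all onward costs.
CIF value = EXW price + inland to port + export clearance + origin terminal + freight + insurance = 55717.20 + 736.95 + 370.78 + 491.18 + 4217.68 + 134.49 = 61668.28
Ad valorem component: 61668.28 × 23.3% = 14368.71
Specific component: 396 × 0.06 = 23.76
Import duty = 14368.71 + 23.76 = 14392.47
Buyer bears: inland to port 736.95 + export clearance 370.78 + origin terminal 491.18 + freight 4217.68 + insurance 134.49 + destination terminal 370.87 + duty 14392.47 = 20714.42
Landed cost = invoice 55717.20 + 20714.42 = 76431.62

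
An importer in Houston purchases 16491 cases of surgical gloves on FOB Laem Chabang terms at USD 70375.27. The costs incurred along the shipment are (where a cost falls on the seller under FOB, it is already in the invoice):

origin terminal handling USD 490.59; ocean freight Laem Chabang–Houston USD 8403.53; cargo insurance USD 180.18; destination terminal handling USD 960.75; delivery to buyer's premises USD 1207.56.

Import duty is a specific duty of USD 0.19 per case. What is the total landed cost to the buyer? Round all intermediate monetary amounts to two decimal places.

Total landed cost: USD 84260.58

FOB: the seller bears costs until goods are on board at the origin port; the buyer bears freight, insurance and all costs thereafter.
Already in the invoice (seller's account under FOB): origin terminal — exclude.
CIF value = FOB price + freight + insurance = 70375.27 + 8403.53 + 180.18 = 78958.98
Import duty = 16491 × 0.19 = 3133.29
Buyer bears: freight 8403.53 + insurance 180.18 + destination terminal 960.75 + delivery 1207.56 + duty 3133.29 = 13885.31
Landed cost = invoice 70375.27 + 13885.31 = 84260.58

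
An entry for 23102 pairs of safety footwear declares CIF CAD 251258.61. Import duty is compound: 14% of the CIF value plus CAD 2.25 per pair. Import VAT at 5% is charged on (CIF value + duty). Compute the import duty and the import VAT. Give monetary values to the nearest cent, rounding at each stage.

Ad valorem component: 251258.61 × 14% = 35176.21
Specific component: 23102 × 2.25 = 51979.50
Import duty = 35176.21 + 51979.50 = 87155.71
VAT base = CIF + duty = 251258.61 + 87155.71 = 338414.32
Import VAT = 338414.32 × 5% = 16920.72

Import duty: CAD 87155.71; import VAT: CAD 16920.72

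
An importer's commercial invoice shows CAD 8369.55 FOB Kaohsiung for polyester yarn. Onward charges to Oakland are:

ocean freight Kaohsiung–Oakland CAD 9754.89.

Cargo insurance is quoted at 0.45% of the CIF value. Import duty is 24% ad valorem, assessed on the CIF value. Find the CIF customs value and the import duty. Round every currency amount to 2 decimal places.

Let C be the CIF value. C = FOB price + freight + 0.45% × C
C − 0.45% × C = 8369.55 + 9754.89
0.9955 × C = 18124.44
C = 18124.44 / 0.9955 = 18206.37
Insurance premium = 0.45% × 18206.37 = 81.93
Import duty = 18206.37 × 24% = 4369.53

CIF value: CAD 18206.37; import duty: CAD 4369.53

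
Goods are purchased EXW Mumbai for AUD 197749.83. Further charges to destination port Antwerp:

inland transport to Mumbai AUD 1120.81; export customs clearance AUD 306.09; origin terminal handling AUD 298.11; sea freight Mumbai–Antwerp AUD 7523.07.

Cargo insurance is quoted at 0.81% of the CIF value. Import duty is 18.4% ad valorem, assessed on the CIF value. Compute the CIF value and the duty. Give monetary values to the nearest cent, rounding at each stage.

CIF value: AUD 208688.29; import duty: AUD 38398.65

Let C be the CIF value. C = EXW price + pre-shipment costs + freight + 0.81% × C
C − 0.81% × C = 197749.83 + 1120.81 + 306.09 + 298.11 + 7523.07
0.9919 × C = 206997.91
C = 206997.91 / 0.9919 = 208688.29
Insurance premium = 0.81% × 208688.29 = 1690.38
Import duty = 208688.29 × 18.4% = 38398.65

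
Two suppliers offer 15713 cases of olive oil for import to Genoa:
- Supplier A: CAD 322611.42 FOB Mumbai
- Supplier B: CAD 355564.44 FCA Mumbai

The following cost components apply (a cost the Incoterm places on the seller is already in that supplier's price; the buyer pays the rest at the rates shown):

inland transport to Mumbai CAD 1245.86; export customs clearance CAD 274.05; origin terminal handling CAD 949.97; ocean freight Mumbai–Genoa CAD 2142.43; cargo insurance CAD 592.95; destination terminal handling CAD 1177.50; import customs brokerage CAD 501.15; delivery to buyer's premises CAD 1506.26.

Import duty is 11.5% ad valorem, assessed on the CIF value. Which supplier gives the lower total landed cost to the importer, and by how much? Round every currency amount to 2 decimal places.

Supplier A (FOB):
CIF value = FOB price + freight + insurance = 322611.42 + 2142.43 + 592.95 = 325346.80
Import duty = 325346.80 × 11.5% = 37414.88
Buyer bears (A): 2142.43 + 592.95 + 1177.50 + 501.15 + 1506.26 = 5920.29
Landed cost (A) = invoice 322611.42 + 5920.29 + duty 37414.88 = 365946.59
Supplier B (FCA):
CIF value = FCA price + origin terminal + freight + insurance = 355564.44 + 949.97 + 2142.43 + 592.95 = 359249.79
Import duty = 359249.79 × 11.5% = 41313.73
Buyer bears (B): 949.97 + 2142.43 + 592.95 + 1177.50 + 501.15 + 1506.26 = 6870.26
Landed cost (B) = invoice 355564.44 + 6870.26 + duty 41313.73 = 403748.43
Difference = |365946.59 − 403748.43| = 37801.84

Supplier A is cheaper by CAD 37801.84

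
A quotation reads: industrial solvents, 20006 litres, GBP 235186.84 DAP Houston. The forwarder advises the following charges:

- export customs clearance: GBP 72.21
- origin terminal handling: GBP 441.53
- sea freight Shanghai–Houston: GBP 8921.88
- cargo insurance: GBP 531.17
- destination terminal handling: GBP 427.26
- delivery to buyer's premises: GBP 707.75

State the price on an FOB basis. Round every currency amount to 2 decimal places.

FOB price: GBP 224598.78

Not relevant to the conversion: export clearance, origin terminal — on the seller under both DAP and FOB; already in the DAP price and stays in the FOB price.
From DAP to FOB, the seller no longer bears: freight, insurance, destination terminal, delivery.
FOB price = 235186.84 − 8921.88 − 531.17 − 427.26 − 707.75 = 224598.78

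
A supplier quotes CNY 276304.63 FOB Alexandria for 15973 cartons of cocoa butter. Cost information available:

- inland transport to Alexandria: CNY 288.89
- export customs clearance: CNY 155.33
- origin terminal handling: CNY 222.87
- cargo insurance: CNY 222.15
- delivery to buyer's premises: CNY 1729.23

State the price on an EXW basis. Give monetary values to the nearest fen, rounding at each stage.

Not relevant to the conversion: delivery, insurance — on the buyer under both terms; not part of either seller's price.
From FOB to EXW, the seller no longer bears: inland to port, export clearance, origin terminal.
EXW price = 276304.63 − 288.89 − 155.33 − 222.87 = 275637.54

EXW price: CNY 275637.54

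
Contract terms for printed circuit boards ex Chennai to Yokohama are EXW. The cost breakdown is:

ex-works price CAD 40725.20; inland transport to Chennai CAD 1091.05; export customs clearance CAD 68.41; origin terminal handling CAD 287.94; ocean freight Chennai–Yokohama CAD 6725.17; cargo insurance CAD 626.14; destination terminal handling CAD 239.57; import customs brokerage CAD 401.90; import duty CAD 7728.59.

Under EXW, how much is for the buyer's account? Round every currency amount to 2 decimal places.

EXW: the seller makes goods available at their premises; the buyer bears all onward costs.
Seller's account: goods 40725.20 = 40725.20
Buyer's account: inland to port 1091.05 + export clearance 68.41 + origin terminal 287.94 + freight 6725.17 + insurance 626.14 + destination terminal 239.57 + brokerage 401.90 + duty 7728.59 = 17168.77

Buyer's account: CAD 17168.77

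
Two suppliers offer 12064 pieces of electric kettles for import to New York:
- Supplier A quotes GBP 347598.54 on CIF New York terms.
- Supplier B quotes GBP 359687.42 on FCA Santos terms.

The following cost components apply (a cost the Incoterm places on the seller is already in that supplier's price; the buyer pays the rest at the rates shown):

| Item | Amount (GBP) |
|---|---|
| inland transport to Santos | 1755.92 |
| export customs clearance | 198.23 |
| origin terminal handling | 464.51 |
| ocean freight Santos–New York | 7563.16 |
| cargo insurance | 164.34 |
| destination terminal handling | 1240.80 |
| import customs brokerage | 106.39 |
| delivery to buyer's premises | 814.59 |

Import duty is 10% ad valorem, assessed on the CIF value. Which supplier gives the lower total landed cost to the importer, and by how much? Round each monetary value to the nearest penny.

Supplier A (CIF):
The CIF price already equals the CIF value: 347598.54
Import duty = 347598.54 × 10% = 34759.85
Buyer bears (A): 1240.80 + 106.39 + 814.59 = 2161.78
Landed cost (A) = invoice 347598.54 + 2161.78 + duty 34759.85 = 384520.17
Supplier B (FCA):
CIF value = FCA price + origin terminal + freight + insurance = 359687.42 + 464.51 + 7563.16 + 164.34 = 367879.43
Import duty = 367879.43 × 10% = 36787.94
Buyer bears (B): 464.51 + 7563.16 + 164.34 + 1240.80 + 106.39 + 814.59 = 10353.79
Landed cost (B) = invoice 359687.42 + 10353.79 + duty 36787.94 = 406829.15
Difference = |384520.17 − 406829.15| = 22308.98

Supplier A is cheaper by GBP 22308.98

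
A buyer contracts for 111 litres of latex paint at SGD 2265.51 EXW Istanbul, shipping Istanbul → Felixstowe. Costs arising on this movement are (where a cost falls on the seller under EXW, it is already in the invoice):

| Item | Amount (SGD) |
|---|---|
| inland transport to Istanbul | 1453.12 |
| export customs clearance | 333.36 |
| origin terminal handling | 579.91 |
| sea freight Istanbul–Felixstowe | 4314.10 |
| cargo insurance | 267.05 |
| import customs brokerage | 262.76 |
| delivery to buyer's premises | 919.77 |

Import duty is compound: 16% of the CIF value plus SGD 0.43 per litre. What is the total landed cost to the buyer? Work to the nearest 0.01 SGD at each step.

EXW: the seller makes goods available at their premises; the buyer bears all onward costs.
CIF value = EXW price + inland to port + export clearance + origin terminal + freight + insurance = 2265.51 + 1453.12 + 333.36 + 579.91 + 4314.10 + 267.05 = 9213.05
Ad valorem component: 9213.05 × 16% = 1474.09
Specific component: 111 × 0.43 = 47.73
Import duty = 1474.09 + 47.73 = 1521.82
Buyer bears: inland to port 1453.12 + export clearance 333.36 + origin terminal 579.91 + freight 4314.10 + insurance 267.05 + brokerage 262.76 + delivery 919.77 + duty 1521.82 = 9651.89
Landed cost = invoice 2265.51 + 9651.89 = 11917.40

Total landed cost: SGD 11917.40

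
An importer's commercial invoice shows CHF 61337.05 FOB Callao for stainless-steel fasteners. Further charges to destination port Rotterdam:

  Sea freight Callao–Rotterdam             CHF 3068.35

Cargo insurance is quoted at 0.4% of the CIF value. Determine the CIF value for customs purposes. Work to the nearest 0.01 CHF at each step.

Let C be the CIF value. C = FOB price + freight + 0.4% × C
C − 0.4% × C = 61337.05 + 3068.35
0.996 × C = 64405.40
C = 64405.40 / 0.996 = 64664.06
Insurance premium = 0.4% × 64664.06 = 258.66

CIF value: CHF 64664.06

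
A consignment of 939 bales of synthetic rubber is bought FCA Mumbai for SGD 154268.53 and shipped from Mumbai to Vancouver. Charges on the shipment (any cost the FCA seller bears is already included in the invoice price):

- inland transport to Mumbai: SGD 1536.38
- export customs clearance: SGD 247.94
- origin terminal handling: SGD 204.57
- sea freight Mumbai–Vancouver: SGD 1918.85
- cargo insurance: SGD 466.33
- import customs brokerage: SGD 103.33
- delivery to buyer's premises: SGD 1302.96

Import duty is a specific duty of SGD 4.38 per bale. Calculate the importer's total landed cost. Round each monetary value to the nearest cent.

FCA: the seller delivers export-cleared goods to the carrier; the buyer bears costs from that point.
Already in the invoice (seller's account under FCA): inland to port, export clearance — exclude.
CIF value = FCA price + origin terminal + freight + insurance = 154268.53 + 204.57 + 1918.85 + 466.33 = 156858.28
Import duty = 939 × 4.38 = 4112.82
Buyer bears: origin terminal 204.57 + freight 1918.85 + insurance 466.33 + brokerage 103.33 + delivery 1302.96 + duty 4112.82 = 8108.86
Landed cost = invoice 154268.53 + 8108.86 = 162377.39

Total landed cost: SGD 162377.39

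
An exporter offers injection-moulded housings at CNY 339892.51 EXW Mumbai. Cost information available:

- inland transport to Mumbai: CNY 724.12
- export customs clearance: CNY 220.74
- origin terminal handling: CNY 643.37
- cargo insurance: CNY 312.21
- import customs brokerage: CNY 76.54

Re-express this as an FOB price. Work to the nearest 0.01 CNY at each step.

FOB price: CNY 341480.74

Not relevant to the conversion: brokerage, insurance — on the buyer under both terms; not part of either seller's price.
From EXW to FOB, the seller additionally bears: inland to port, export clearance, origin terminal.
FOB price = 339892.51 + 724.12 + 220.74 + 643.37 = 341480.74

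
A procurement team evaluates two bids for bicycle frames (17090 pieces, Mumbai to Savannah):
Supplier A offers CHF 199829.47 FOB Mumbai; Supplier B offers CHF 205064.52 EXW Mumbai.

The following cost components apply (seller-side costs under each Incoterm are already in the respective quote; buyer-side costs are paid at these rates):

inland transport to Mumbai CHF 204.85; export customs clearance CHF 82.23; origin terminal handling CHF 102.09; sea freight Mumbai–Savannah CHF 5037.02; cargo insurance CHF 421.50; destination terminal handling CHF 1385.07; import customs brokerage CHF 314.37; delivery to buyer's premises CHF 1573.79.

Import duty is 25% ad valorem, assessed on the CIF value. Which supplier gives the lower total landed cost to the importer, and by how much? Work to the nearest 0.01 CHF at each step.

Supplier A (FOB):
CIF value = FOB price + freight + insurance = 199829.47 + 5037.02 + 421.50 = 205287.99
Import duty = 205287.99 × 25% = 51322.00
Buyer bears (A): 5037.02 + 421.50 + 1385.07 + 314.37 + 1573.79 = 8731.75
Landed cost (A) = invoice 199829.47 + 8731.75 + duty 51322.00 = 259883.22
Supplier B (EXW):
CIF value = EXW price + inland to port + export clearance + origin terminal + freight + insurance = 205064.52 + 204.85 + 82.23 + 102.09 + 5037.02 + 421.50 = 210912.21
Import duty = 210912.21 × 25% = 52728.05
Buyer bears (B): 204.85 + 82.23 + 102.09 + 5037.02 + 421.50 + 1385.07 + 314.37 + 1573.79 = 9120.92
Landed cost (B) = invoice 205064.52 + 9120.92 + duty 52728.05 = 266913.49
Difference = |259883.22 − 266913.49| = 7030.27

Supplier A is cheaper by CHF 7030.27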